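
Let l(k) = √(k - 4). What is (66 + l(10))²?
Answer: (66 + √6)² ≈ 4685.3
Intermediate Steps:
l(k) = √(-4 + k)
(66 + l(10))² = (66 + √(-4 + 10))² = (66 + √6)²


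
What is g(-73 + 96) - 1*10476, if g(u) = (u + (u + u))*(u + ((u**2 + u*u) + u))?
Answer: 65700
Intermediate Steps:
g(u) = 3*u*(2*u + 2*u**2) (g(u) = (u + 2*u)*(u + ((u**2 + u**2) + u)) = (3*u)*(u + (2*u**2 + u)) = (3*u)*(u + (u + 2*u**2)) = (3*u)*(2*u + 2*u**2) = 3*u*(2*u + 2*u**2))
g(-73 + 96) - 1*10476 = 6*(-73 + 96)**2*(1 + (-73 + 96)) - 1*10476 = 6*23**2*(1 + 23) - 10476 = 6*529*24 - 10476 = 76176 - 10476 = 65700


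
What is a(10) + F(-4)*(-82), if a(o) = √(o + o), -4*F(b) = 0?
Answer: 2*√5 ≈ 4.4721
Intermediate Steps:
F(b) = 0 (F(b) = -¼*0 = 0)
a(o) = √2*√o (a(o) = √(2*o) = √2*√o)
a(10) + F(-4)*(-82) = √2*√10 + 0*(-82) = 2*√5 + 0 = 2*√5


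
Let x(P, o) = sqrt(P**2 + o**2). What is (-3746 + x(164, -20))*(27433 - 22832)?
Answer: -17235346 + 18404*sqrt(1706) ≈ -1.6475e+7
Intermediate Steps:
(-3746 + x(164, -20))*(27433 - 22832) = (-3746 + sqrt(164**2 + (-20)**2))*(27433 - 22832) = (-3746 + sqrt(26896 + 400))*4601 = (-3746 + sqrt(27296))*4601 = (-3746 + 4*sqrt(1706))*4601 = -17235346 + 18404*sqrt(1706)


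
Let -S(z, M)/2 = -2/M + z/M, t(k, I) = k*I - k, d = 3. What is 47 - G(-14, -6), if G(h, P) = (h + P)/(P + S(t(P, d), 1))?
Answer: 527/11 ≈ 47.909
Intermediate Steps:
t(k, I) = -k + I*k (t(k, I) = I*k - k = -k + I*k)
S(z, M) = 4/M - 2*z/M (S(z, M) = -2*(-2/M + z/M) = 4/M - 2*z/M)
G(h, P) = (P + h)/(4 - 3*P) (G(h, P) = (h + P)/(P + 2*(2 - P*(-1 + 3))/1) = (P + h)/(P + 2*1*(2 - P*2)) = (P + h)/(P + 2*1*(2 - 2*P)) = (P + h)/(P + (4 - 4*P)) = (P + h)/(4 - 3*P))
47 - G(-14, -6) = 47 - (-6 - 14)/(4 - 3*(-6)) = 47 - (-20)/(4 + 18) = 47 - (-20)/22 = 47 - 1*(-10/11) = 47 + 10/11 = 527/11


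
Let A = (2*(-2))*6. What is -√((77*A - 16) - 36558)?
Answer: -I*√38422 ≈ -196.02*I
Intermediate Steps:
A = -24 (A = -4*6 = -24)
-√((77*A - 16) - 36558) = -√((77*(-24) - 16) - 36558) = -√((-1848 - 16) - 36558) = -√(-1864 - 36558) = -√(-38422) = -I*√38422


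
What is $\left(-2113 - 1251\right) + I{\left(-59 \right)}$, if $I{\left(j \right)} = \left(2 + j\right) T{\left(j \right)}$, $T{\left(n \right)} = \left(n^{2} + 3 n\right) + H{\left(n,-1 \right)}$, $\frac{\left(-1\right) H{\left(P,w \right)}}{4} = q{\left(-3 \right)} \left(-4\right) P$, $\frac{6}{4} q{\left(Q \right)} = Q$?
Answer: $-299308$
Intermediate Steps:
$q{\left(Q \right)} = \frac{2 Q}{3}$
$H{\left(P,w \right)} = - 32 P$ ($H{\left(P,w \right)} = - 4 \cdot \frac{2}{3} \left(-3\right) \left(-4\right) P = - 4 \left(-2\right) \left(-4\right) P = - 4 \cdot 8 P = - 32 P$)
$T{\left(n \right)} = n^{2} - 29 n$ ($T{\left(n \right)} = \left(n^{2} + 3 n\right) - 32 n = n^{2} - 29 n$)
$I{\left(j \right)} = j \left(-29 + j\right) \left(2 + j\right)$ ($I{\left(j \right)} = \left(2 + j\right) j \left(-29 + j\right) = j \left(-29 + j\right) \left(2 + j\right)$)
$\left(-2113 - 1251\right) + I{\left(-59 \right)} = \left(-2113 - 1251\right) - 59 \left(-29 - 59\right) \left(2 - 59\right) = -3364 - \left(-5192\right) \left(-57\right) = -3364 - 295944 = -299308$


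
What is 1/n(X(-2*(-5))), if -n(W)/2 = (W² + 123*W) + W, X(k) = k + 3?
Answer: -1/3562 ≈ -0.00028074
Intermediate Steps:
X(k) = 3 + k
n(W) = -248*W - 2*W² (n(W) = -2*((W² + 123*W) + W) = -2*(W² + 124*W) = -248*W - 2*W²)
1/n(X(-2*(-5))) = 1/(-2*(3 - 2*(-5))*(124 + (3 - 2*(-5)))) = 1/(-2*(3 + 10)*(124 + (3 + 10))) = 1/(-2*13*(124 + 13)) = 1/(-2*13*137) = 1/(-3562) = -1/3562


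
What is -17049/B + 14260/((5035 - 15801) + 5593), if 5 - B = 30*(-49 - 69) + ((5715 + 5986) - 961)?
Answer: -14406223/37219735 ≈ -0.38706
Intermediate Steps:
B = -7195 (B = 5 - (30*(-49 - 69) + ((5715 + 5986) - 961)) = 5 - (30*(-118) + (11701 - 961)) = 5 - (-3540 + 10740) = 5 - 1*7200 = 5 - 7200 = -7195)
-17049/B + 14260/((5035 - 15801) + 5593) = -17049/(-7195) + 14260/((5035 - 15801) + 5593) = -17049*(-1/7195) + 14260/(-10766 + 5593) = 17049/7195 + 14260/(-5173) = 17049/7195 + 14260*(-1/5173) = 17049/7195 - 14260/5173 = -14406223/37219735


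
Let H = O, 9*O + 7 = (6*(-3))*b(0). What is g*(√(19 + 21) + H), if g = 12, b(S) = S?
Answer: -28/3 + 24*√10 ≈ 66.561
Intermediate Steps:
O = -7/9 (O = -7/9 + ((6*(-3))*0)/9 = -7/9 + (-18*0)/9 = -7/9 + (⅑)*0 = -7/9 + 0 = -7/9 ≈ -0.77778)
H = -7/9 ≈ -0.77778
g*(√(19 + 21) + H) = 12*(√(19 + 21) - 7/9) = 12*(√40 - 7/9) = 12*(2*√10 - 7/9) = 12*(-7/9 + 2*√10) = -28/3 + 24*√10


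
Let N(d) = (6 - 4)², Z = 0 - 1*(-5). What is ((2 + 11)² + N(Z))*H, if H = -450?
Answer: -77850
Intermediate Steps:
Z = 5 (Z = 0 + 5 = 5)
N(d) = 4 (N(d) = 2² = 4)
((2 + 11)² + N(Z))*H = ((2 + 11)² + 4)*(-450) = (13² + 4)*(-450) = (169 + 4)*(-450) = 173*(-450) = -77850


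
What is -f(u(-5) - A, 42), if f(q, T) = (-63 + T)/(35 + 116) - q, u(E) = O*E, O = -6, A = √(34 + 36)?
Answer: 4551/151 - √70 ≈ 21.772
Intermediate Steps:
A = √70 ≈ 8.3666
u(E) = -6*E
f(q, T) = -63/151 - q + T/151 (f(q, T) = (-63 + T)/151 - q = (-63 + T)*(1/151) - q = (-63/151 + T/151) - q = -63/151 - q + T/151)
-f(u(-5) - A, 42) = -(-63/151 - (-6*(-5) - √70) + (1/151)*42) = -(-63/151 - (30 - √70) + 42/151) = -(-63/151 + (-30 + √70) + 42/151) = -(-4551/151 + √70) = 4551/151 - √70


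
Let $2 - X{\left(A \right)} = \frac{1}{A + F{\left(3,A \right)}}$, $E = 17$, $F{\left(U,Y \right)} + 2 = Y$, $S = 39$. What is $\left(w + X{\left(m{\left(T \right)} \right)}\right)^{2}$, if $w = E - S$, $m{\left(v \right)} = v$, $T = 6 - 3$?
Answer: $\frac{6561}{16} \approx 410.06$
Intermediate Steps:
$F{\left(U,Y \right)} = -2 + Y$
$T = 3$ ($T = 6 - 3 = 3$)
$X{\left(A \right)} = 2 - \frac{1}{-2 + 2 A}$ ($X{\left(A \right)} = 2 - \frac{1}{A + \left(-2 + A\right)} = 2 - \frac{1}{-2 + 2 A}$)
$w = -22$ ($w = 17 - 39 = -22$)
$\left(w + X{\left(m{\left(T \right)} \right)}\right)^{2} = \left(-22 + \frac{-5 + 4 \cdot 3}{2 \left(-1 + 3\right)}\right)^{2} = \left(-22 + \frac{-5 + 12}{2 \cdot 2}\right)^{2} = \left(-22 + \frac{1}{2} \cdot \frac{1}{2} \cdot 7\right)^{2} = \left(-22 + \frac{7}{4}\right)^{2} = \left(- \frac{81}{4}\right)^{2} = \frac{6561}{16}$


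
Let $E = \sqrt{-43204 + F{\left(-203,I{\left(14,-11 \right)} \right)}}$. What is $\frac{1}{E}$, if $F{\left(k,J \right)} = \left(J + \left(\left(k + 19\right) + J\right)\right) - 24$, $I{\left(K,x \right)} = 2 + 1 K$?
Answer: $- \frac{i \sqrt{1205}}{7230} \approx - 0.0048013 i$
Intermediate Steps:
$I{\left(K,x \right)} = 2 + K$
$F{\left(k,J \right)} = -5 + k + 2 J$ ($F{\left(k,J \right)} = \left(J + \left(\left(19 + k\right) + J\right)\right) - 24 = \left(J + \left(19 + J + k\right)\right) - 24 = \left(19 + k + 2 J\right) - 24 = -5 + k + 2 J$)
$E = 6 i \sqrt{1205}$ ($E = \sqrt{-43204 - \left(208 - 2 \left(2 + 14\right)\right)} = \sqrt{-43204 - 176} = \sqrt{-43380} = 6 i \sqrt{1205} \approx 208.28 i$)
$\frac{1}{E} = \frac{1}{6 i \sqrt{1205}} = - \frac{i \sqrt{1205}}{7230}$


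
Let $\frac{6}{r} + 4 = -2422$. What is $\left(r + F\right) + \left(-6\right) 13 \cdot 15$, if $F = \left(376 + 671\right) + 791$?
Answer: $\frac{810281}{1213} \approx 668.0$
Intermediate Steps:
$r = - \frac{3}{1213}$ ($r = \frac{6}{-4 - 2422} = \frac{6}{-2426} = 6 \left(- \frac{1}{2426}\right) = - \frac{3}{1213} \approx -0.0024732$)
$F = 1838$ ($F = 1047 + 791 = 1838$)
$\left(r + F\right) + \left(-6\right) 13 \cdot 15 = \left(- \frac{3}{1213} + 1838\right) + \left(-6\right) 13 \cdot 15 = \frac{2229491}{1213} - 1170 = \frac{810281}{1213}$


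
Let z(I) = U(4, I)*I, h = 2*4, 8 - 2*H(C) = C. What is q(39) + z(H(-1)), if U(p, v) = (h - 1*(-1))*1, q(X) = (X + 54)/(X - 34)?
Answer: 591/10 ≈ 59.100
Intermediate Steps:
H(C) = 4 - C/2
q(X) = (54 + X)/(-34 + X)
h = 8
U(p, v) = 9 (U(p, v) = (8 - 1*(-1))*1 = (8 + 1)*1 = 9*1 = 9)
z(I) = 9*I
q(39) + z(H(-1)) = (54 + 39)/(-34 + 39) + 9*(4 - ½*(-1)) = 93/5 + 9*(4 + ½) = (⅕)*93 + 9*(9/2) = 93/5 + 81/2 = 591/10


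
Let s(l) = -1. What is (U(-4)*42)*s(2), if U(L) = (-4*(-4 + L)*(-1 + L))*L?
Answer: -26880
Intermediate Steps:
U(L) = -4*L*(-1 + L)*(-4 + L) (U(L) = (-4*(-1 + L)*(-4 + L))*L = -4*L*(-1 + L)*(-4 + L))
(U(-4)*42)*s(2) = ((4*(-4)*(-4 - 1*(-4)**2 + 5*(-4)))*42)*(-1) = ((4*(-4)*(-4 - 1*16 - 20))*42)*(-1) = ((4*(-4)*(-4 - 16 - 20))*42)*(-1) = ((4*(-4)*(-40))*42)*(-1) = (640*42)*(-1) = 26880*(-1) = -26880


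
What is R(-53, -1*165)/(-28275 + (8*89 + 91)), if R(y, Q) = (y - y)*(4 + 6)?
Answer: 0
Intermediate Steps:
R(y, Q) = 0 (R(y, Q) = 0*10 = 0)
R(-53, -1*165)/(-28275 + (8*89 + 91)) = 0/(-28275 + (8*89 + 91)) = 0/(-28275 + (712 + 91)) = 0/(-28275 + 803) = 0/(-27472) = 0*(-1/27472) = 0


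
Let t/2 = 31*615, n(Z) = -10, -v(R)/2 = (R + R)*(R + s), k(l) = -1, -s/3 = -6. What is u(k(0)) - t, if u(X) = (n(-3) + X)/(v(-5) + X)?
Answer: -9875681/259 ≈ -38130.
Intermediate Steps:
s = 18 (s = -3*(-6) = 18)
v(R) = -4*R*(18 + R) (v(R) = -2*(R + R)*(R + 18) = -2*2*R*(18 + R) = -4*R*(18 + R))
t = 38130 (t = 2*(31*615) = 2*19065 = 38130)
u(X) = (-10 + X)/(260 + X) (u(X) = (-10 + X)/(-4*(-5)*(18 - 5) + X) = (-10 + X)/(-4*(-5)*13 + X) = (-10 + X)/(260 + X))
u(k(0)) - t = (-10 - 1)/(260 - 1) - 1*38130 = -11/259 - 38130 = -9875681/259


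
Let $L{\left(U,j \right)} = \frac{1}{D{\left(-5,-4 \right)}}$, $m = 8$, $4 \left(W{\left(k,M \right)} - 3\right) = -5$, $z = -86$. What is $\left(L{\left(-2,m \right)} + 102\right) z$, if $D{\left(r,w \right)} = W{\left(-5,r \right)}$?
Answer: $- \frac{61748}{7} \approx -8821.1$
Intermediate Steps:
$W{\left(k,M \right)} = \frac{7}{4}$ ($W{\left(k,M \right)} = 3 + \frac{1}{4} \left(-5\right) = 3 - \frac{5}{4} = \frac{7}{4}$)
$D{\left(r,w \right)} = \frac{7}{4}$
$L{\left(U,j \right)} = \frac{4}{7}$ ($L{\left(U,j \right)} = \frac{1}{\frac{7}{4}} = \frac{4}{7}$)
$\left(L{\left(-2,m \right)} + 102\right) z = \left(\frac{4}{7} + 102\right) \left(-86\right) = \frac{718}{7} \left(-86\right) = - \frac{61748}{7}$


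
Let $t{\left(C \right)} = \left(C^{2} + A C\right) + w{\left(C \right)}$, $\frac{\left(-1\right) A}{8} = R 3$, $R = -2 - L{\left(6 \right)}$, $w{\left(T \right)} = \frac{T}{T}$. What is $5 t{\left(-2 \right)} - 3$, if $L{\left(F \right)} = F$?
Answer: $-1898$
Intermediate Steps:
$w{\left(T \right)} = 1$
$R = -8$ ($R = -2 - 6 = -8$)
$A = 192$ ($A = - 8 \left(\left(-8\right) 3\right) = \left(-8\right) \left(-24\right) = 192$)
$t{\left(C \right)} = 1 + C^{2} + 192 C$ ($t{\left(C \right)} = \left(C^{2} + 192 C\right) + 1 = 1 + C^{2} + 192 C$)
$5 t{\left(-2 \right)} - 3 = 5 \left(1 + \left(-2\right)^{2} + 192 \left(-2\right)\right) - 3 = 5 \left(1 + 4 - 384\right) - 3 = 5 \left(-379\right) - 3 = -1895 - 3 = -1898$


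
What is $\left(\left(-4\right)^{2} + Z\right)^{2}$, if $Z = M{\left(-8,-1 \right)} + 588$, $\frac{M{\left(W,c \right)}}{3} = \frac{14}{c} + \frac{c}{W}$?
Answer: $\frac{20241001}{64} \approx 3.1627 \cdot 10^{5}$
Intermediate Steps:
$M{\left(W,c \right)} = \frac{42}{c} + \frac{3 c}{W}$ ($M{\left(W,c \right)} = 3 \left(\frac{14}{c} + \frac{c}{W}\right) = \frac{42}{c} + \frac{3 c}{W}$)
$Z = \frac{4371}{8}$ ($Z = \left(\frac{42}{-1} + 3 \left(-1\right) \frac{1}{-8}\right) + 588 = \left(42 \left(-1\right) + 3 \left(-1\right) \left(- \frac{1}{8}\right)\right) + 588 = \left(-42 + \frac{3}{8}\right) + 588 = - \frac{333}{8} + 588 = \frac{4371}{8} \approx 546.38$)
$\left(\left(-4\right)^{2} + Z\right)^{2} = \left(\left(-4\right)^{2} + \frac{4371}{8}\right)^{2} = \left(16 + \frac{4371}{8}\right)^{2} = \left(\frac{4499}{8}\right)^{2} = \frac{20241001}{64}$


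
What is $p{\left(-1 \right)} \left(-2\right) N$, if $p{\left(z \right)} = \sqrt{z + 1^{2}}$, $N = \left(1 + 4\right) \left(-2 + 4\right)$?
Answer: $0$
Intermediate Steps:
$N = 10$ ($N = 5 \cdot 2 = 10$)
$p{\left(z \right)} = \sqrt{1 + z}$ ($p{\left(z \right)} = \sqrt{z + 1} = \sqrt{1 + z}$)
$p{\left(-1 \right)} \left(-2\right) N = \sqrt{1 - 1} \left(-2\right) 10 = \sqrt{0} \left(-2\right) 10 = 0 \left(-2\right) 10 = 0 \cdot 10 = 0$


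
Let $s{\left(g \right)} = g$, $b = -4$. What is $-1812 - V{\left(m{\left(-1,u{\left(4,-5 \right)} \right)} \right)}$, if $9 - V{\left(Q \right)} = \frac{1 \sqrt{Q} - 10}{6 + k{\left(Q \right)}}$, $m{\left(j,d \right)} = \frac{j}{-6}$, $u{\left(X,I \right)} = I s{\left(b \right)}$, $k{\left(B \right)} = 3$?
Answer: $- \frac{16399}{9} + \frac{\sqrt{6}}{54} \approx -1822.1$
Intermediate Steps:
$u{\left(X,I \right)} = - 4 I$ ($u{\left(X,I \right)} = I \left(-4\right) = - 4 I$)
$m{\left(j,d \right)} = - \frac{j}{6}$ ($m{\left(j,d \right)} = j \left(- \frac{1}{6}\right) = - \frac{j}{6}$)
$V{\left(Q \right)} = \frac{91}{9} - \frac{\sqrt{Q}}{9}$ ($V{\left(Q \right)} = 9 - \frac{1 \sqrt{Q} - 10}{6 + 3} = 9 - \frac{\sqrt{Q} - 10}{9} = 9 - \left(-10 + \sqrt{Q}\right) \frac{1}{9} = 9 - \left(- \frac{10}{9} + \frac{\sqrt{Q}}{9}\right) = \frac{91}{9} - \frac{\sqrt{Q}}{9}$)
$-1812 - V{\left(m{\left(-1,u{\left(4,-5 \right)} \right)} \right)} = -1812 - \left(\frac{91}{9} - \frac{\sqrt{\left(- \frac{1}{6}\right) \left(-1\right)}}{9}\right) = -1812 - \left(\frac{91}{9} - \frac{1}{9 \sqrt{6}}\right) = -1812 - \left(\frac{91}{9} - \frac{\frac{1}{6} \sqrt{6}}{9}\right) = -1812 - \left(\frac{91}{9} - \frac{\sqrt{6}}{54}\right) = - \frac{16399}{9} + \frac{\sqrt{6}}{54}$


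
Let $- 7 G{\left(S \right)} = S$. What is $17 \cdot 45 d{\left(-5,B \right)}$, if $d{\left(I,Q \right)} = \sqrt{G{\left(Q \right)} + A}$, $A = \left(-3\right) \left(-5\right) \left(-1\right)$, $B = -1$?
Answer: $\frac{1530 i \sqrt{182}}{7} \approx 2948.7 i$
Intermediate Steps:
$G{\left(S \right)} = - \frac{S}{7}$
$A = -15$ ($A = 15 \left(-1\right) = -15$)
$d{\left(I,Q \right)} = \sqrt{-15 - \frac{Q}{7}}$ ($d{\left(I,Q \right)} = \sqrt{- \frac{Q}{7} - 15} = \sqrt{-15 - \frac{Q}{7}}$)
$17 \cdot 45 d{\left(-5,B \right)} = 17 \cdot 45 \frac{\sqrt{-735 - -7}}{7} = 765 \frac{\sqrt{-735 + 7}}{7} = 765 \frac{\sqrt{-728}}{7} = 765 \frac{2 i \sqrt{182}}{7} = \frac{1530 i \sqrt{182}}{7}$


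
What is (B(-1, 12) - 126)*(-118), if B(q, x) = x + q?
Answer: 13570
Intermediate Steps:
B(q, x) = q + x
(B(-1, 12) - 126)*(-118) = ((-1 + 12) - 126)*(-118) = (11 - 126)*(-118) = -115*(-118) = 13570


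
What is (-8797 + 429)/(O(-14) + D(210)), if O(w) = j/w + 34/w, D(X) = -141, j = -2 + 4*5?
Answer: 58576/1013 ≈ 57.824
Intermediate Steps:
j = 18 (j = -2 + 20 = 18)
O(w) = 52/w (O(w) = 18/w + 34/w = 52/w)
(-8797 + 429)/(O(-14) + D(210)) = (-8797 + 429)/(52/(-14) - 141) = -8368/(52*(-1/14) - 141) = -8368/(-26/7 - 141) = -8368/(-1013/7) = -8368*(-7/1013) = 58576/1013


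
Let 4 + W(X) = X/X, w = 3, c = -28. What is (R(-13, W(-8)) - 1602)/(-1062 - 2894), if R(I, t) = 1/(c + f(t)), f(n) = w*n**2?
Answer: 1603/3956 ≈ 0.40521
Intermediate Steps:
f(n) = 3*n**2
W(X) = -3 (W(X) = -4 + X/X = -4 + 1 = -3)
R(I, t) = 1/(-28 + 3*t**2)
(R(-13, W(-8)) - 1602)/(-1062 - 2894) = (1/(-28 + 3*(-3)**2) - 1602)/(-1062 - 2894) = (1/(-28 + 3*9) - 1602)/(-3956) = (1/(-28 + 27) - 1602)*(-1/3956) = (1/(-1) - 1602)*(-1/3956) = (-1 - 1602)*(-1/3956) = -1603*(-1/3956) = 1603/3956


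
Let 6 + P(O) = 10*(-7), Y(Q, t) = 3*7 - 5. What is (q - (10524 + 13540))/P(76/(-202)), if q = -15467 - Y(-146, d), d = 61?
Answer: 39547/76 ≈ 520.36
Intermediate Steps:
Y(Q, t) = 16 (Y(Q, t) = 21 - 5 = 16)
q = -15483 (q = -15467 - 1*16 = -15467 - 16 = -15483)
P(O) = -76 (P(O) = -6 + 10*(-7) = -6 - 70 = -76)
(q - (10524 + 13540))/P(76/(-202)) = (-15483 - (10524 + 13540))/(-76) = (-15483 - 1*24064)*(-1/76) = (-15483 - 24064)*(-1/76) = -39547*(-1/76) = 39547/76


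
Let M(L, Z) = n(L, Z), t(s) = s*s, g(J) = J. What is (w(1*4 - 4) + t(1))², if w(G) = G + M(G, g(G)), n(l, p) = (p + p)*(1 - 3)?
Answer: 1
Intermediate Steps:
t(s) = s²
n(l, p) = -4*p (n(l, p) = (2*p)*(-2) = -4*p)
M(L, Z) = -4*Z
w(G) = -3*G (w(G) = G - 4*G = -3*G)
(w(1*4 - 4) + t(1))² = (-3*(1*4 - 4) + 1²)² = (-3*(4 - 4) + 1)² = (-3*0 + 1)² = (0 + 1)² = 1² = 1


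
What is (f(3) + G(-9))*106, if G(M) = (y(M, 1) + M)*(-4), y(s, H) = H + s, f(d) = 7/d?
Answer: 22366/3 ≈ 7455.3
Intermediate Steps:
G(M) = -4 - 8*M (G(M) = ((1 + M) + M)*(-4) = (1 + 2*M)*(-4) = -4 - 8*M)
(f(3) + G(-9))*106 = (7/3 + (-4 - 8*(-9)))*106 = (7*(1/3) + (-4 + 72))*106 = (7/3 + 68)*106 = (211/3)*106 = 22366/3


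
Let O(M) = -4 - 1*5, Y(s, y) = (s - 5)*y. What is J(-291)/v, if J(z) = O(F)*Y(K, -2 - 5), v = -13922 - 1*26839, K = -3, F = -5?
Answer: 8/647 ≈ 0.012365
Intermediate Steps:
Y(s, y) = y*(-5 + s) (Y(s, y) = (-5 + s)*y = y*(-5 + s))
O(M) = -9 (O(M) = -4 - 5 = -9)
v = -40761 (v = -13922 - 26839 = -40761)
J(z) = -504 (J(z) = -9*(-2 - 5)*(-5 - 3) = -(-63)*(-8) = -9*56 = -504)
J(-291)/v = -504/(-40761) = -504*(-1/40761) = 8/647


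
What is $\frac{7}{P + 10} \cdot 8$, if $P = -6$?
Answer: $14$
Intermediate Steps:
$\frac{7}{P + 10} \cdot 8 = \frac{7}{-6 + 10} \cdot 8 = \frac{7}{4} \cdot 8 = 14$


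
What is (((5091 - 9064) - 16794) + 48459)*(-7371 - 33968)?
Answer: -1144759588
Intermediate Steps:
(((5091 - 9064) - 16794) + 48459)*(-7371 - 33968) = ((-3973 - 16794) + 48459)*(-41339) = (-20767 + 48459)*(-41339) = 27692*(-41339) = -1144759588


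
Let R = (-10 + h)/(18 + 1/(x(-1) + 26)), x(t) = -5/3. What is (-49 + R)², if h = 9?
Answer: 4173935236/1734489 ≈ 2406.4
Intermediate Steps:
x(t) = -5/3 (x(t) = -5*⅓ = -5/3)
R = -73/1317 (R = (-10 + 9)/(18 + 1/(-5/3 + 26)) = -1/(18 + 1/(73/3)) = -1/(18 + 3/73) = -1/1317/73 = -1*73/1317 = -73/1317 ≈ -0.055429)
(-49 + R)² = (-49 - 73/1317)² = (-64606/1317)² = 4173935236/1734489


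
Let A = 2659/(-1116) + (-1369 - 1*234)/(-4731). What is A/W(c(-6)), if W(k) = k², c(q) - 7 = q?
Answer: -3596927/1759932 ≈ -2.0438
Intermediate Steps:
c(q) = 7 + q
A = -3596927/1759932 (A = 2659*(-1/1116) + (-1369 - 234)*(-1/4731) = -2659/1116 - 1603*(-1/4731) = -2659/1116 + 1603/4731 = -3596927/1759932 ≈ -2.0438)
A/W(c(-6)) = -3596927/(1759932*(7 - 6)²) = -3596927/(1759932*(1²)) = -3596927/1759932/1 = -3596927/1759932*1 = -3596927/1759932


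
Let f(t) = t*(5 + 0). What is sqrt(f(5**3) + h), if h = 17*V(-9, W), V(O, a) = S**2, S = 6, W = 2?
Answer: sqrt(1237) ≈ 35.171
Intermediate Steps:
V(O, a) = 36 (V(O, a) = 6**2 = 36)
f(t) = 5*t (f(t) = t*5 = 5*t)
h = 612 (h = 17*36 = 612)
sqrt(f(5**3) + h) = sqrt(5*5**3 + 612) = sqrt(5*125 + 612) = sqrt(625 + 612) = sqrt(1237)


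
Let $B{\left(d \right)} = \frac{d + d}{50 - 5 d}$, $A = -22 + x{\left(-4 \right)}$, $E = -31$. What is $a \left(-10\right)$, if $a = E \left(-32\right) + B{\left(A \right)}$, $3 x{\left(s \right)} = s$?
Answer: $- \frac{49586}{5} \approx -9917.2$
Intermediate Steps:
$x{\left(s \right)} = \frac{s}{3}$
$A = - \frac{70}{3}$ ($A = -22 + \frac{1}{3} \left(-4\right) = -22 - \frac{4}{3} = - \frac{70}{3} \approx -23.333$)
$B{\left(d \right)} = \frac{2 d}{50 - 5 d}$
$a = \frac{24793}{25}$ ($a = \left(-31\right) \left(-32\right) - - \frac{140}{3 \left(-50 + 5 \left(- \frac{70}{3}\right)\right)} = 992 - - \frac{140}{3 \left(-50 - \frac{350}{3}\right)} = 992 - - \frac{140}{3 \left(- \frac{500}{3}\right)} = 992 - \left(- \frac{140}{3}\right) \left(- \frac{3}{500}\right) = 992 - \frac{7}{25} = \frac{24793}{25} \approx 991.72$)
$a \left(-10\right) = \frac{24793}{25} \left(-10\right) = - \frac{49586}{5}$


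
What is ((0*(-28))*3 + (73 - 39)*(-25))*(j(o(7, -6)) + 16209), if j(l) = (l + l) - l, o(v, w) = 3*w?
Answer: -13762350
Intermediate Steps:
j(l) = l (j(l) = 2*l - l = l)
((0*(-28))*3 + (73 - 39)*(-25))*(j(o(7, -6)) + 16209) = ((0*(-28))*3 + (73 - 39)*(-25))*(3*(-6) + 16209) = (0*3 + 34*(-25))*(-18 + 16209) = (0 - 850)*16191 = -850*16191 = -13762350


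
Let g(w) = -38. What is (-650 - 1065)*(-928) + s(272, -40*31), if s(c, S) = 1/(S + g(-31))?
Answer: 2033962559/1278 ≈ 1.5915e+6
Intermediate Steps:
s(c, S) = 1/(-38 + S) (s(c, S) = 1/(S - 38) = 1/(-38 + S))
(-650 - 1065)*(-928) + s(272, -40*31) = (-650 - 1065)*(-928) + 1/(-38 - 40*31) = -1715*(-928) + 1/(-38 - 1240) = 1591520 + 1/(-1278) = 1591520 - 1/1278 = 2033962559/1278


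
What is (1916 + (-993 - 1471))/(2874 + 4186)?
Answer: -137/1765 ≈ -0.077620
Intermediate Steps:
(1916 + (-993 - 1471))/(2874 + 4186) = (1916 - 2464)/7060 = -548*1/7060 = -137/1765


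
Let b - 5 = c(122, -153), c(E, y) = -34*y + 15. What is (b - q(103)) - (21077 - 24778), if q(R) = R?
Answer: 8820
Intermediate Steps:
c(E, y) = 15 - 34*y
b = 5222 (b = 5 + (15 - 34*(-153)) = 5 + (15 + 5202) = 5 + 5217 = 5222)
(b - q(103)) - (21077 - 24778) = (5222 - 1*103) - (21077 - 24778) = (5222 - 103) - 1*(-3701) = 5119 + 3701 = 8820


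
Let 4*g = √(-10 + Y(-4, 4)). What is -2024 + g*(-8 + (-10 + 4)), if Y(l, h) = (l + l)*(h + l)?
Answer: -2024 - 7*I*√10/2 ≈ -2024.0 - 11.068*I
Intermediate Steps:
Y(l, h) = 2*l*(h + l) (Y(l, h) = (2*l)*(h + l) = 2*l*(h + l))
g = I*√10/4 (g = √(-10 + 2*(-4)*(4 - 4))/4 = √(-10 + 2*(-4)*0)/4 = √(-10 + 0)/4 = √(-10)/4 = (I*√10)/4 = I*√10/4 ≈ 0.79057*I)
-2024 + g*(-8 + (-10 + 4)) = -2024 + (I*√10/4)*(-8 + (-10 + 4)) = -2024 + (I*√10/4)*(-8 - 6) = -2024 + (I*√10/4)*(-14) = -2024 - 7*I*√10/2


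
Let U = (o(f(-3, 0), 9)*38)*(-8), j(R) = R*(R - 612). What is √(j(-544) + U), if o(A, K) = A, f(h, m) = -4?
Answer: 8*√9845 ≈ 793.78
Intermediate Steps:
j(R) = R*(-612 + R)
U = 1216 (U = -4*38*(-8) = -152*(-8) = 1216)
√(j(-544) + U) = √(-544*(-612 - 544) + 1216) = √(-544*(-1156) + 1216) = √(628864 + 1216) = √630080 = 8*√9845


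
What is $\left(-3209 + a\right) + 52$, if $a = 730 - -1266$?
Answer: $-1161$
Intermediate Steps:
$a = 1996$ ($a = 730 + 1266 = 1996$)
$\left(-3209 + a\right) + 52 = \left(-3209 + 1996\right) + 52 = -1213 + 52 = -1161$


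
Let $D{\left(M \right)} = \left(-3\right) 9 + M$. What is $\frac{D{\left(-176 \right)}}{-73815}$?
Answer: $\frac{29}{10545} \approx 0.0027501$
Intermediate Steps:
$D{\left(M \right)} = -27 + M$
$\frac{D{\left(-176 \right)}}{-73815} = \frac{-27 - 176}{-73815} = \left(-203\right) \left(- \frac{1}{73815}\right) = \frac{29}{10545}$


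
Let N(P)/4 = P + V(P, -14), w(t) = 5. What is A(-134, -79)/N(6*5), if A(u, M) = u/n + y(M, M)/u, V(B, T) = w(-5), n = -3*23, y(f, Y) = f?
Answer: 23407/1294440 ≈ 0.018083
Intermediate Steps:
n = -69
V(B, T) = 5
A(u, M) = -u/69 + M/u (A(u, M) = u/(-69) + M/u = u*(-1/69) + M/u = -u/69 + M/u)
N(P) = 20 + 4*P (N(P) = 4*(P + 5) = 4*(5 + P) = 20 + 4*P)
A(-134, -79)/N(6*5) = (-1/69*(-134) - 79/(-134))/(20 + 4*(6*5)) = (134/69 - 79*(-1/134))/(20 + 4*30) = (134/69 + 79/134)/(20 + 120) = (23407/9246)/140 = (23407/9246)*(1/140) = 23407/1294440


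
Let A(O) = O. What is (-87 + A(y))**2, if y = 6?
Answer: 6561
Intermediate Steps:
(-87 + A(y))**2 = (-87 + 6)**2 = (-81)**2 = 6561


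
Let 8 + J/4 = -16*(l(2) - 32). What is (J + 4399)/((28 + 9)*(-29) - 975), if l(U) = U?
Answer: -6287/2048 ≈ -3.0698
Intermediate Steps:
J = 1888 (J = -32 + 4*(-16*(2 - 32)) = -32 + 4*(-16*(-30)) = -32 + 4*480 = -32 + 1920 = 1888)
(J + 4399)/((28 + 9)*(-29) - 975) = (1888 + 4399)/((28 + 9)*(-29) - 975) = 6287/(37*(-29) - 975) = 6287/(-1073 - 975) = 6287/(-2048) = 6287*(-1/2048) = -6287/2048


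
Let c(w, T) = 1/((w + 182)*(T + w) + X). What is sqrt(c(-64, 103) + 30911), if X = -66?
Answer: sqrt(1962972158)/252 ≈ 175.82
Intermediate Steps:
c(w, T) = 1/(-66 + (182 + w)*(T + w)) (c(w, T) = 1/((w + 182)*(T + w) - 66) = 1/((182 + w)*(T + w) - 66) = 1/(-66 + (182 + w)*(T + w)))
sqrt(c(-64, 103) + 30911) = sqrt(1/(-66 + (-64)**2 + 182*103 + 182*(-64) + 103*(-64)) + 30911) = sqrt(1/(-66 + 4096 + 18746 - 11648 - 6592) + 30911) = sqrt(1/4536 + 30911) = sqrt(140212297/4536) = sqrt(1962972158)/252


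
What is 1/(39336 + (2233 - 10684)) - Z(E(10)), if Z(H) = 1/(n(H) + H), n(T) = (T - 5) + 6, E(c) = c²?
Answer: -10228/2069295 ≈ -0.0049427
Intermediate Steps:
n(T) = 1 + T (n(T) = (-5 + T) + 6 = 1 + T)
Z(H) = 1/(1 + 2*H) (Z(H) = 1/((1 + H) + H) = 1/(1 + 2*H))
1/(39336 + (2233 - 10684)) - Z(E(10)) = 1/(39336 + (2233 - 10684)) - 1/(1 + 2*10²) = 1/(39336 - 8451) - 1/(1 + 2*100) = 1/30885 - 1/(1 + 200) = 1/30885 - 1/201 = -10228/2069295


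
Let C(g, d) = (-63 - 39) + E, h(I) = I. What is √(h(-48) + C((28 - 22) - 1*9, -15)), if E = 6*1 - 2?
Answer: I*√146 ≈ 12.083*I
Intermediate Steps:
E = 4 (E = 6 - 2 = 4)
C(g, d) = -98 (C(g, d) = (-63 - 39) + 4 = -102 + 4 = -98)
√(h(-48) + C((28 - 22) - 1*9, -15)) = √(-48 - 98) = √(-146) = I*√146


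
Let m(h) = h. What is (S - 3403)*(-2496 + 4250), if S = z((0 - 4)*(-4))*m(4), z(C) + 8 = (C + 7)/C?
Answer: -12029809/2 ≈ -6.0149e+6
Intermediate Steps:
z(C) = -8 + (7 + C)/C (z(C) = -8 + (C + 7)/C = -8 + (7 + C)/C)
S = -105/4 (S = (-7 + 7/(((0 - 4)*(-4))))*4 = (-7 + 7/((-4*(-4))))*4 = (-7 + 7/16)*4 = -105/16*4 = -105/4 ≈ -26.250)
(S - 3403)*(-2496 + 4250) = (-105/4 - 3403)*(-2496 + 4250) = -13717/4*1754 = -12029809/2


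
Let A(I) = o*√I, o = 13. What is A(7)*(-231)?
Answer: -3003*√7 ≈ -7945.2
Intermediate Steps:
A(I) = 13*√I
A(7)*(-231) = (13*√7)*(-231) = -3003*√7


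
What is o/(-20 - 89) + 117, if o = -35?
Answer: 12788/109 ≈ 117.32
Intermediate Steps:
o/(-20 - 89) + 117 = -35/(-20 - 89) + 117 = -35/(-109) + 117 = -1/109*(-35) + 117 = 35/109 + 117 = 12788/109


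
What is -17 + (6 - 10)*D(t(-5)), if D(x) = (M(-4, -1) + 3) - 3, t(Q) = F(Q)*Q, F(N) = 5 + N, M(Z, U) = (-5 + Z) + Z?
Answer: 35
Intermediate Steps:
M(Z, U) = -5 + 2*Z
t(Q) = Q*(5 + Q) (t(Q) = (5 + Q)*Q = Q*(5 + Q))
D(x) = -13 (D(x) = ((-5 + 2*(-4)) + 3) - 3 = ((-5 - 8) + 3) - 3 = (-13 + 3) - 3 = -10 - 3 = -13)
-17 + (6 - 10)*D(t(-5)) = -17 + (6 - 10)*(-13) = -17 - 4*(-13) = -17 + 52 = 35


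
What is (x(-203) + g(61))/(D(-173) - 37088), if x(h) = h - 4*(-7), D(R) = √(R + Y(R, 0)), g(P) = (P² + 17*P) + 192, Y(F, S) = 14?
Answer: -177095200/1375519903 - 4775*I*√159/1375519903 ≈ -0.12875 - 4.3773e-5*I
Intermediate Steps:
g(P) = 192 + P² + 17*P
D(R) = √(14 + R) (D(R) = √(R + 14) = √(14 + R))
x(h) = 28 + h (x(h) = h + 28 = 28 + h)
(x(-203) + g(61))/(D(-173) - 37088) = ((28 - 203) + (192 + 61² + 17*61))/(√(14 - 173) - 37088) = (-175 + (192 + 3721 + 1037))/(√(-159) - 37088) = (-175 + 4950)/(I*√159 - 37088) = 4775/(-37088 + I*√159)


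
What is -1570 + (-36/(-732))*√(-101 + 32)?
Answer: -1570 + 3*I*√69/61 ≈ -1570.0 + 0.40852*I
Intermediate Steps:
-1570 + (-36/(-732))*√(-101 + 32) = -1570 + (-36*(-1/732))*√(-69) = -1570 + 3*(I*√69)/61 = -1570 + 3*I*√69/61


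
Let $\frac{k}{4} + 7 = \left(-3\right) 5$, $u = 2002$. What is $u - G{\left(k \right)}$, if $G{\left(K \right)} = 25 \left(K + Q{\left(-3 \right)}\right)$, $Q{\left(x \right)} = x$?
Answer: $4277$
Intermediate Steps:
$k = -88$ ($k = -28 + 4 \left(\left(-3\right) 5\right) = -28 + 4 \left(-15\right) = -28 - 60 = -88$)
$G{\left(K \right)} = -75 + 25 K$ ($G{\left(K \right)} = 25 \left(K - 3\right) = 25 \left(-3 + K\right) = -75 + 25 K$)
$u - G{\left(k \right)} = 2002 - \left(-75 + 25 \left(-88\right)\right) = 2002 - \left(-75 - 2200\right) = 2002 - -2275 = 2002 + 2275 = 4277$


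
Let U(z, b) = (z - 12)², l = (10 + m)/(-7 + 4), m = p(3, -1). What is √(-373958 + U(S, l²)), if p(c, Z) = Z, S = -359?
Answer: I*√236317 ≈ 486.12*I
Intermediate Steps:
m = -1
l = -3 (l = (10 - 1)/(-7 + 4) = 9/(-3) = 9*(-⅓) = -3)
U(z, b) = (-12 + z)²
√(-373958 + U(S, l²)) = √(-373958 + (-12 - 359)²) = √(-373958 + (-371)²) = √(-373958 + 137641) = √(-236317) = I*√236317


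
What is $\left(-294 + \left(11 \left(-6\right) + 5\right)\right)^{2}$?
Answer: $126025$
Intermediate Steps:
$\left(-294 + \left(11 \left(-6\right) + 5\right)\right)^{2} = \left(-294 + \left(-66 + 5\right)\right)^{2} = \left(-294 - 61\right)^{2} = \left(-355\right)^{2} = 126025$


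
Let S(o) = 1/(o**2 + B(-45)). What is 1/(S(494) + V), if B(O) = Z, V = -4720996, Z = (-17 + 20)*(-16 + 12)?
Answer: -244024/1152036327903 ≈ -2.1182e-7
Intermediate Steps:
Z = -12 (Z = 3*(-4) = -12)
B(O) = -12
S(o) = 1/(-12 + o**2) (S(o) = 1/(o**2 - 12) = 1/(-12 + o**2))
1/(S(494) + V) = 1/(1/(-12 + 494**2) - 4720996) = 1/(1/(-12 + 244036) - 4720996) = 1/(1/244024 - 4720996) = 1/(-1152036327903/244024) = -244024/1152036327903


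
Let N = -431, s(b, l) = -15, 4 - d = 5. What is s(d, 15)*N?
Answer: 6465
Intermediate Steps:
d = -1 (d = 4 - 1*5 = 4 - 5 = -1)
s(d, 15)*N = -15*(-431) = 6465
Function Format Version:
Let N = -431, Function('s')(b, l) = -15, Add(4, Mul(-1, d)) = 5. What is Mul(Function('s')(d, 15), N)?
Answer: 6465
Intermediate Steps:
d = -1 (d = Add(4, Mul(-1, 5)) = Add(4, -5) = -1)
Mul(Function('s')(d, 15), N) = Mul(-15, -431) = 6465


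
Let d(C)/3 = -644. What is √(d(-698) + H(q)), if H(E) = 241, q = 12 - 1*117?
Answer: I*√1691 ≈ 41.122*I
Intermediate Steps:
q = -105 (q = 12 - 117 = -105)
d(C) = -1932 (d(C) = 3*(-644) = -1932)
√(d(-698) + H(q)) = √(-1932 + 241) = √(-1691) = I*√1691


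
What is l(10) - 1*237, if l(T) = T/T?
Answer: -236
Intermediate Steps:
l(T) = 1
l(10) - 1*237 = 1 - 1*237 = 1 - 237 = -236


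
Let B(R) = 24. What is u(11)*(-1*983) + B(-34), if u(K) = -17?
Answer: 16735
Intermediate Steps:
u(11)*(-1*983) + B(-34) = -(-17)*983 + 24 = -17*(-983) + 24 = 16711 + 24 = 16735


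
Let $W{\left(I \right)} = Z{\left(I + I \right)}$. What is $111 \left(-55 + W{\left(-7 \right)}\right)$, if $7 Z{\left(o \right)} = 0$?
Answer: $-6105$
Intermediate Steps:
$Z{\left(o \right)} = 0$ ($Z{\left(o \right)} = \frac{1}{7} \cdot 0 = 0$)
$W{\left(I \right)} = 0$
$111 \left(-55 + W{\left(-7 \right)}\right) = 111 \left(-55 + 0\right) = 111 \left(-55\right) = -6105$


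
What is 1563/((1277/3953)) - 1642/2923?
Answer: 18057772663/3732671 ≈ 4837.8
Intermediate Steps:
1563/((1277/3953)) - 1642/2923 = 1563/((1277*(1/3953))) - 1642*1/2923 = 1563/(1277/3953) - 1642/2923 = 1563*(3953/1277) - 1642/2923 = 6178539/1277 - 1642/2923 = 18057772663/3732671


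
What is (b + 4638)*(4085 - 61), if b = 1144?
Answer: 23266768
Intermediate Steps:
(b + 4638)*(4085 - 61) = (1144 + 4638)*(4085 - 61) = 5782*4024 = 23266768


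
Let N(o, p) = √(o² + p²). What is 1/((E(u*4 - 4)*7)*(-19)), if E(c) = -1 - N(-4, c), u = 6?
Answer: -1/55195 + 4*√26/55195 ≈ 0.00035141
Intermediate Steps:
E(c) = -1 - √(16 + c²) (E(c) = -1 - √((-4)² + c²) = -1 - √(16 + c²))
1/((E(u*4 - 4)*7)*(-19)) = 1/(((-1 - √(16 + (6*4 - 4)²))*7)*(-19)) = 1/(((-1 - √(16 + (24 - 4)²))*7)*(-19)) = 1/(((-1 - √(16 + 20²))*7)*(-19)) = 1/(((-1 - √(16 + 400))*7)*(-19)) = 1/(((-1 - √416)*7)*(-19)) = 1/(((-1 - 4*√26)*7)*(-19)) = 1/((-7 - 28*√26)*(-19)) = 1/(133 + 532*√26)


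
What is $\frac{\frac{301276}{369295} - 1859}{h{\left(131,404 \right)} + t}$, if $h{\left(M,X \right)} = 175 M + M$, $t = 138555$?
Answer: $- \frac{686218129}{59682134245} \approx -0.011498$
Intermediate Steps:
$h{\left(M,X \right)} = 176 M$
$\frac{\frac{301276}{369295} - 1859}{h{\left(131,404 \right)} + t} = \frac{\frac{301276}{369295} - 1859}{176 \cdot 131 + 138555} = \frac{301276 \cdot \frac{1}{369295} - 1859}{23056 + 138555} = \frac{\frac{301276}{369295} - 1859}{161611} = \left(- \frac{686218129}{369295}\right) \frac{1}{161611} = - \frac{686218129}{59682134245}$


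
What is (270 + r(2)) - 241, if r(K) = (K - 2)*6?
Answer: 29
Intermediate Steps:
r(K) = -12 + 6*K (r(K) = (-2 + K)*6 = -12 + 6*K)
(270 + r(2)) - 241 = (270 + (-12 + 6*2)) - 241 = (270 + (-12 + 12)) - 241 = (270 + 0) - 241 = 270 - 241 = 29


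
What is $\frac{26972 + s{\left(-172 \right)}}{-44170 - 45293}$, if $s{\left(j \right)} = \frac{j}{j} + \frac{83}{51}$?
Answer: $- \frac{1375706}{4562613} \approx -0.30152$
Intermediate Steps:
$s{\left(j \right)} = \frac{134}{51}$ ($s{\left(j \right)} = 1 + 83 \cdot \frac{1}{51} = 1 + \frac{83}{51} = \frac{134}{51}$)
$\frac{26972 + s{\left(-172 \right)}}{-44170 - 45293} = \frac{26972 + \frac{134}{51}}{-44170 - 45293} = \frac{1375706}{51 \left(-89463\right)} = \frac{1375706}{51} \left(- \frac{1}{89463}\right) = - \frac{1375706}{4562613}$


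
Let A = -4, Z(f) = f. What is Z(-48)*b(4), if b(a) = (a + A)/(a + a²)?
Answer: 0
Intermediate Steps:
b(a) = (-4 + a)/(a + a²) (b(a) = (a - 4)/(a + a²) = (-4 + a)/(a + a²))
Z(-48)*b(4) = -48*(-4 + 4)/(4*(1 + 4)) = -12*0/5 = -48*0 = 0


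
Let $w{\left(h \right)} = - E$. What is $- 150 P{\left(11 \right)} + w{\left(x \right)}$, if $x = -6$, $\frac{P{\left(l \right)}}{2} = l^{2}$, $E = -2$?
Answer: $-36298$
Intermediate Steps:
$P{\left(l \right)} = 2 l^{2}$
$w{\left(h \right)} = 2$ ($w{\left(h \right)} = \left(-1\right) \left(-2\right) = 2$)
$- 150 P{\left(11 \right)} + w{\left(x \right)} = - 150 \cdot 2 \cdot 11^{2} + 2 = - 150 \cdot 2 \cdot 121 + 2 = \left(-150\right) 242 + 2 = -36300 + 2 = -36298$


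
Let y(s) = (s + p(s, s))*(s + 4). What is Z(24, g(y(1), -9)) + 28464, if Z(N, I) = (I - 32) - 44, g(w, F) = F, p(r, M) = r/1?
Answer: 28379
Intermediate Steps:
p(r, M) = r (p(r, M) = r*1 = r)
y(s) = 2*s*(4 + s) (y(s) = (s + s)*(s + 4) = (2*s)*(4 + s) = 2*s*(4 + s))
Z(N, I) = -76 + I (Z(N, I) = (-32 + I) - 44 = -76 + I)
Z(24, g(y(1), -9)) + 28464 = (-76 - 9) + 28464 = -85 + 28464 = 28379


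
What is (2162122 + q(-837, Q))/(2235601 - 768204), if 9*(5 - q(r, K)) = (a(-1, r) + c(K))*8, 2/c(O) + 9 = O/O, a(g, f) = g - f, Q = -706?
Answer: 19452457/13206573 ≈ 1.4729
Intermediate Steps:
c(O) = -¼ (c(O) = 2/(-9 + O/O) = 2/(-9 + 1) = 2/(-8) = 2*(-⅛) = -¼)
q(r, K) = 55/9 + 8*r/9 (q(r, K) = 5 - ((-1 - r) - ¼)*8/9 = 5 - (-5/4 - r)*8/9 = 5 - (-10 - 8*r)/9 = 5 + (10/9 + 8*r/9) = 55/9 + 8*r/9)
(2162122 + q(-837, Q))/(2235601 - 768204) = (2162122 + (55/9 + (8/9)*(-837)))/(2235601 - 768204) = (2162122 + (55/9 - 744))/1467397 = (2162122 - 6641/9)*(1/1467397) = (19452457/9)*(1/1467397) = 19452457/13206573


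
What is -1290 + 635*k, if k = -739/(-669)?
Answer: -393745/669 ≈ -588.56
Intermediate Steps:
k = 739/669 (k = -739*(-1/669) = 739/669 ≈ 1.1046)
-1290 + 635*k = -1290 + 635*(739/669) = -1290 + 469265/669 = -393745/669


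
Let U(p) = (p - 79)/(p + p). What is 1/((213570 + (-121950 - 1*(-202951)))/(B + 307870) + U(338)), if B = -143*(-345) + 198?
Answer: 241604428/291697373 ≈ 0.82827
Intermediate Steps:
B = 49533 (B = 49335 + 198 = 49533)
U(p) = (-79 + p)/(2*p) (U(p) = (-79 + p)/((2*p)) = (-79 + p)*(1/(2*p)) = (-79 + p)/(2*p))
1/((213570 + (-121950 - 1*(-202951)))/(B + 307870) + U(338)) = 1/((213570 + (-121950 - 1*(-202951)))/(49533 + 307870) + (½)*(-79 + 338)/338) = 1/((213570 + (-121950 + 202951))/357403 + (½)*(1/338)*259) = 1/((213570 + 81001)*(1/357403) + 259/676) = 1/(294571*(1/357403) + 259/676) = 1/(294571/357403 + 259/676) = 1/(291697373/241604428) = 241604428/291697373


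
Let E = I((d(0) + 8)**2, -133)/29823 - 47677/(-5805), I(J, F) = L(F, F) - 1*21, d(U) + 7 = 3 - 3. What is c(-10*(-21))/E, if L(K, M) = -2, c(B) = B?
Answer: 6059288025/236956276 ≈ 25.571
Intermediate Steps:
d(U) = -7 (d(U) = -7 + (3 - 3) = -7 + 0 = -7)
I(J, F) = -23 (I(J, F) = -2 - 1*21 = -2 - 21 = -23)
E = 473912552/57707505 (E = -23/29823 - 47677/(-5805) = -23*1/29823 - 47677*(-1/5805) = -23/29823 + 47677/5805 = 473912552/57707505 ≈ 8.2123)
c(-10*(-21))/E = (-10*(-21))/(473912552/57707505) = 210*(57707505/473912552) = 6059288025/236956276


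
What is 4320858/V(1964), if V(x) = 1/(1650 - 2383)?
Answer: -3167188914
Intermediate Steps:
V(x) = -1/733 (V(x) = 1/(-733) = -1/733)
4320858/V(1964) = 4320858/(-1/733) = 4320858*(-733) = -3167188914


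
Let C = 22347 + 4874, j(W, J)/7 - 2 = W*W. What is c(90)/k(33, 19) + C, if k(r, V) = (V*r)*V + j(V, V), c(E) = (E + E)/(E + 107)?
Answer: 4306117221/158191 ≈ 27221.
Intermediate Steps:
j(W, J) = 14 + 7*W² (j(W, J) = 14 + 7*(W*W) = 14 + 7*W²)
c(E) = 2*E/(107 + E) (c(E) = (2*E)/(107 + E) = 2*E/(107 + E))
C = 27221
k(r, V) = 14 + 7*V² + r*V² (k(r, V) = (V*r)*V + (14 + 7*V²) = r*V² + (14 + 7*V²) = 14 + 7*V² + r*V²)
c(90)/k(33, 19) + C = (2*90/(107 + 90))/(14 + 7*19² + 33*19²) + 27221 = (2*90/197)/(14 + 7*361 + 33*361) + 27221 = (2*90*(1/197))/(14 + 2527 + 11913) + 27221 = (180/197)/14454 + 27221 = (180/197)*(1/14454) + 27221 = 10/158191 + 27221 = 4306117221/158191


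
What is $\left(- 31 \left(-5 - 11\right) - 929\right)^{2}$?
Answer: $187489$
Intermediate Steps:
$\left(- 31 \left(-5 - 11\right) - 929\right)^{2} = \left(\left(-31\right) \left(-16\right) - 929\right)^{2} = \left(496 - 929\right)^{2} = \left(-433\right)^{2} = 187489$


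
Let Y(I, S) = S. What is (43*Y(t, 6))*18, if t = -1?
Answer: 4644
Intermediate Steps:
(43*Y(t, 6))*18 = (43*6)*18 = 258*18 = 4644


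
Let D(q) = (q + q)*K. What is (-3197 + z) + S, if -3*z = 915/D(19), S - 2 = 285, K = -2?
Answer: -220855/76 ≈ -2906.0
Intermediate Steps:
S = 287 (S = 2 + 285 = 287)
D(q) = -4*q (D(q) = (q + q)*(-2) = (2*q)*(-2) = -4*q)
z = 305/76 (z = -305/((-4*19)) = -305/(-76) = -305*(-1)/76 = -1/3*(-915/76) = 305/76 ≈ 4.0132)
(-3197 + z) + S = (-3197 + 305/76) + 287 = -242667/76 + 287 = -220855/76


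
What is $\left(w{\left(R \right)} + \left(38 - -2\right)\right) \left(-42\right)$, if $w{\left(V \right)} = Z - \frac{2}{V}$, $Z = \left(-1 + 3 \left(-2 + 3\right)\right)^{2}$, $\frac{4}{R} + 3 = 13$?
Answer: $-1638$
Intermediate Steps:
$R = \frac{2}{5}$ ($R = \frac{4}{-3 + 13} = \frac{4}{10} = 4 \cdot \frac{1}{10} = \frac{2}{5} \approx 0.4$)
$Z = 4$ ($Z = \left(-1 + 3 \cdot 1\right)^{2} = \left(-1 + 3\right)^{2} = 2^{2} = 4$)
$w{\left(V \right)} = 4 - \frac{2}{V}$
$\left(w{\left(R \right)} + \left(38 - -2\right)\right) \left(-42\right) = \left(\left(4 - \frac{2}{\frac{2}{5}}\right) + \left(38 - -2\right)\right) \left(-42\right) = \left(\left(4 - 5\right) + \left(38 + 2\right)\right) \left(-42\right) = \left(\left(4 - 5\right) + 40\right) \left(-42\right) = \left(-1 + 40\right) \left(-42\right) = 39 \left(-42\right) = -1638$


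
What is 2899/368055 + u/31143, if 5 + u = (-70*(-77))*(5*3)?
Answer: 9948563344/3820778955 ≈ 2.6038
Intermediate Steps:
u = 80845 (u = -5 + (-70*(-77))*(5*3) = -5 + 5390*15 = -5 + 80850 = 80845)
2899/368055 + u/31143 = 2899/368055 + 80845/31143 = 9948563344/3820778955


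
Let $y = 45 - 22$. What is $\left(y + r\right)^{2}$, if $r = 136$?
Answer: $25281$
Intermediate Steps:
$y = 23$
$\left(y + r\right)^{2} = \left(23 + 136\right)^{2} = 159^{2} = 25281$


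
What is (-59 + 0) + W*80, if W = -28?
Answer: -2299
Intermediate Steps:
(-59 + 0) + W*80 = (-59 + 0) - 28*80 = -59 - 2240 = -2299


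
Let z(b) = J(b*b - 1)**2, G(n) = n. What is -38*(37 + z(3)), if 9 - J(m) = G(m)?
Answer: -1444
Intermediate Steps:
J(m) = 9 - m
z(b) = (10 - b**2)**2 (z(b) = (9 - (b*b - 1))**2 = (9 - (b**2 - 1))**2 = (9 - (-1 + b**2))**2 = (9 + (1 - b**2))**2 = (10 - b**2)**2)
-38*(37 + z(3)) = -38*(37 + (-10 + 3**2)**2) = -38*(37 + (-10 + 9)**2) = -38*(37 + (-1)**2) = -38*(37 + 1) = -38*38 = -1444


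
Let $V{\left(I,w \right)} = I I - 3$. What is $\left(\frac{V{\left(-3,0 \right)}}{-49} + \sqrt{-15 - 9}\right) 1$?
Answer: $- \frac{6}{49} + 2 i \sqrt{6} \approx -0.12245 + 4.899 i$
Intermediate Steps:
$V{\left(I,w \right)} = -3 + I^{2}$ ($V{\left(I,w \right)} = I^{2} - 3 = -3 + I^{2}$)
$\left(\frac{V{\left(-3,0 \right)}}{-49} + \sqrt{-15 - 9}\right) 1 = \left(\frac{-3 + \left(-3\right)^{2}}{-49} + \sqrt{-15 - 9}\right) 1 = \left(\left(-3 + 9\right) \left(- \frac{1}{49}\right) + \sqrt{-24}\right) 1 = \left(6 \left(- \frac{1}{49}\right) + 2 i \sqrt{6}\right) 1 = \left(- \frac{6}{49} + 2 i \sqrt{6}\right) 1 = - \frac{6}{49} + 2 i \sqrt{6}$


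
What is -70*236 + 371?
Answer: -16149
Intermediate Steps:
-70*236 + 371 = -16520 + 371 = -16149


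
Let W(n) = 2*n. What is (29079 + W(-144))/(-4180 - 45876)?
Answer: -28791/50056 ≈ -0.57518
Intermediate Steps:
(29079 + W(-144))/(-4180 - 45876) = (29079 + 2*(-144))/(-4180 - 45876) = (29079 - 288)/(-50056) = 28791*(-1/50056) = -28791/50056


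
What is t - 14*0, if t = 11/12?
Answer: 11/12 ≈ 0.91667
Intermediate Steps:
t = 11/12 (t = 11*(1/12) = 11/12 ≈ 0.91667)
t - 14*0 = 11/12 - 14*0 = 11/12 + 0 = 11/12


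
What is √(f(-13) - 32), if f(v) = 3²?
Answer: I*√23 ≈ 4.7958*I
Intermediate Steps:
f(v) = 9
√(f(-13) - 32) = √(9 - 32) = √(-23) = I*√23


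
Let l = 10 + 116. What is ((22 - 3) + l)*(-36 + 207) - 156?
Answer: 24639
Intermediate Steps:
l = 126
((22 - 3) + l)*(-36 + 207) - 156 = ((22 - 3) + 126)*(-36 + 207) - 156 = (19 + 126)*171 - 156 = 145*171 - 156 = 24795 - 156 = 24639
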